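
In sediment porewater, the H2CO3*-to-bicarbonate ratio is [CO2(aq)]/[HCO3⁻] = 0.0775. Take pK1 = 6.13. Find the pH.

From K1 = [H⁺][HCO3⁻]/[CO2(aq)]:  pH = pK1 − log₁₀([CO2(aq)]/[HCO3⁻])
log₁₀(0.0775) = -1.111
pH = 6.13 − (-1.111) = 7.24

pH = 7.24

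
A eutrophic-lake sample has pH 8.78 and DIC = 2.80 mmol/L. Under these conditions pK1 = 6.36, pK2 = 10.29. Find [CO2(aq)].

α₀ = 1 / (1 + K1/[H⁺] + K1K2/[H⁺]²) = 1 / (1 + 10^+2.42 + 10^+0.91)
   = 1 / (1 + 263.03 + 8.1283) = 1/272.16 = 0.003674
[CO2*] = α₀ × DIC = 0.003674 × 2.80 = 0.0103 mmol/L = 10.3 μmol/L

[CO2*] = 10.3 μmol/L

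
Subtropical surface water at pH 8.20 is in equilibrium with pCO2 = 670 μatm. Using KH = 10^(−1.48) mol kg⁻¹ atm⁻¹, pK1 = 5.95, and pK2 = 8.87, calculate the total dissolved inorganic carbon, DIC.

DIC = 4.81 mmol/kg

[CO2*] = KH · pCO2 = 10^(−1.48) × 670×10^-6 = 2.219×10^-5 mol/kg
α₀ = 1/(1 + K1/[H⁺] + K1K2/[H⁺]²) = 1/(1 + 10^+2.25 + 10^+1.58) = 0.004612
DIC = [CO2*]/α₀ = 2.219×10^-5 / 0.004612 = 4.81 mmol/kg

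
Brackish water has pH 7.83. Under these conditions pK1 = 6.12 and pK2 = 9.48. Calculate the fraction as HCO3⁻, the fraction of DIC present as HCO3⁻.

α₁ = 0.960

α₁ = 1 / (1 + [H⁺]/K1 + K2/[H⁺]) = 1 / (1 + 10^-1.71 + 10^-1.65)
   = 1 / (1 + 0.019498 + 0.022387) = 1/1.0419 = 0.9598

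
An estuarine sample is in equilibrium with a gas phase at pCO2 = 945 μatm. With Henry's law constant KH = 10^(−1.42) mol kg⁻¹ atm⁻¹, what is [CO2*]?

[CO2*] = 35.9 μmol/kg

KH = 10^(−1.42) = 3.802×10^-2 mol kg⁻¹ atm⁻¹
[CO2*] = KH · pCO2 = 3.802×10^-2 × 945×10^-6 atm = 3.59×10^-5 mol/kg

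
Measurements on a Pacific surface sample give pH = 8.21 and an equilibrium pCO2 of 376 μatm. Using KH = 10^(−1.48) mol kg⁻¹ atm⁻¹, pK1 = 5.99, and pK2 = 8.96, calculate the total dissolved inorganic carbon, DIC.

[CO2*] = KH · pCO2 = 10^(−1.48) × 376×10^-6 = 1.245×10^-5 mol/kg
α₀ = 1/(1 + K1/[H⁺] + K1K2/[H⁺]²) = 1/(1 + 10^+2.22 + 10^+1.47) = 0.005090
DIC = [CO2*]/α₀ = 1.245×10^-5 / 0.005090 = 2.45 mmol/kg

DIC = 2.45 mmol/kg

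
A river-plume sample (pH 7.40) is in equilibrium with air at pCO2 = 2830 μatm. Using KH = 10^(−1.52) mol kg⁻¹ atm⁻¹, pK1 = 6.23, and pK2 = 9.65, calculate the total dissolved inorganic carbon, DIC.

[CO2*] = KH · pCO2 = 10^(−1.52) × 2830×10^-6 = 8.546×10^-5 mol/kg
α₀ = 1/(1 + K1/[H⁺] + K1K2/[H⁺]²) = 1/(1 + 10^+1.17 + 10^-1.08) = 0.06300
DIC = [CO2*]/α₀ = 8.546×10^-5 / 0.06300 = 1.36 mmol/kg

DIC = 1.36 mmol/kg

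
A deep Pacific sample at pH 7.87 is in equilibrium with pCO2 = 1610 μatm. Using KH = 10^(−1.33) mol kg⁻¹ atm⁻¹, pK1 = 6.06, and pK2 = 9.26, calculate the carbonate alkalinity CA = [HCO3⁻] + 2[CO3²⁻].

CA = 5.26 mmol/kg

[CO2*] = KH · pCO2 = 10^(−1.33) × 1610×10^-6 = 7.531×10^-5 mol/kg
α₀ = 1/(1 + K1/[H⁺] + K1K2/[H⁺]²) = 1/(1 + 10^+1.81 + 10^+0.42) = 0.01466
DIC = [CO2*]/α₀ = 7.531×10^-5 / 0.01466 = 5.136 mmol/kg
CA = (α₁ + 2α₂)·DIC = (0.9468 + 2×0.03857) × 5.136 = 5.26 mmol/kg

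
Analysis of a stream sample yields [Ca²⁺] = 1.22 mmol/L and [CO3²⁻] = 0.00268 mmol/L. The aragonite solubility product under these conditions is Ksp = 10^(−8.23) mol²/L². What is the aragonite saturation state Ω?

Ω = 0.555

Ksp = 10^(−8.23) = 5.888×10^-9
Ω = [Ca²⁺][CO3²⁻]/Ksp = (1.22×10^-3)(0.00268×10^-3) / 5.888×10^-9 = 0.555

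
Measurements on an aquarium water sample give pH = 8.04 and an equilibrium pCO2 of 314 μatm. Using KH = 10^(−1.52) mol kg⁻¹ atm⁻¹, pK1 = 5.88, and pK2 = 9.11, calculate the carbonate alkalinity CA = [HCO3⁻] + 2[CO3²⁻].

CA = 1.60 mmol/kg

[CO2*] = KH · pCO2 = 10^(−1.52) × 314×10^-6 = 9.483×10^-6 mol/kg
α₀ = 1/(1 + K1/[H⁺] + K1K2/[H⁺]²) = 1/(1 + 10^+2.16 + 10^+1.09) = 0.006335
DIC = [CO2*]/α₀ = 9.483×10^-6 / 0.006335 = 1.497 mmol/kg
CA = (α₁ + 2α₂)·DIC = (0.9157 + 2×0.07794) × 1.497 = 1.60 mmol/kg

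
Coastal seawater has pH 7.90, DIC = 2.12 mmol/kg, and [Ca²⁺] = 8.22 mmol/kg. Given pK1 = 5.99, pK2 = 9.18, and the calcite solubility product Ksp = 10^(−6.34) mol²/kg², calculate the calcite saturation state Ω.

α₂ = 1 / (1 + [H⁺]/K2 + [H⁺]²/(K1K2)) = 1 / (1 + 10^+1.28 + 10^-0.63)
   = 1 / (1 + 19.055 + 0.23442) = 1/20.289 = 0.04929
[CO3²⁻] = α₂ × DIC = 0.04929 × 2.12 = 0.1045 mmol/kg
Ksp = 10^(−6.34) = 4.571×10^-7
Ω = [Ca²⁺][CO3²⁻]/Ksp = (8.22×10^-3)(1.045×10^-4) / 4.571×10^-7 = 1.88

Ω = 1.88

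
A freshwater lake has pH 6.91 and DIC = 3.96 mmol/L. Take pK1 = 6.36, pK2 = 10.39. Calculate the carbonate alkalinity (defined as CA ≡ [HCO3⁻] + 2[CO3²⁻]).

CA = 3.09 mmol/L

CA = [HCO3⁻] + 2[CO3²⁻] = (α₁ + 2α₂)·DIC
At pH 6.91: [H⁺]/K1 = 10^-0.55 = 0.28184, K2/[H⁺] = 10^-3.48 = 0.00033113
α₁ = 1/(1 + 0.28184 + 0.00033113) = 1/1.2822 = 0.7799; α₂ = α₁·K2/[H⁺] = 0.0002583
α₁ + 2α₂ = 0.7804
CA = 0.7804 × 3.96 = 3.09 mmol/L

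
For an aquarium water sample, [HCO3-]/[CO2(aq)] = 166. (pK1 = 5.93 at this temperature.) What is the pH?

From K1 = [H⁺][HCO3-]/[CO2(aq)]:  pH = pK1 + log₁₀([HCO3-]/[CO2(aq)])
log₁₀(166) = +2.220
pH = 5.93 + (+2.220) = 8.15

pH = 8.15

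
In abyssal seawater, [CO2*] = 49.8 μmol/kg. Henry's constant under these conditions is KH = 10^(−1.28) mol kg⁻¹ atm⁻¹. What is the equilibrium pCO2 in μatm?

pCO2 = 949 μatm

KH = 10^(−1.28) = 5.248×10^-2 mol kg⁻¹ atm⁻¹
pCO2 = [CO2*]/KH = 49.8×10^-6 / 5.248×10^-2 = 9.49×10^-4 atm = 949 μatm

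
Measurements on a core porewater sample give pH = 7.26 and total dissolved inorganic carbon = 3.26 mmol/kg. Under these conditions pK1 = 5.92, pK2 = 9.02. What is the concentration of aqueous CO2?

α₀ = 1 / (1 + K1/[H⁺] + K1K2/[H⁺]²) = 1 / (1 + 10^+1.34 + 10^-0.42)
   = 1 / (1 + 21.878 + 0.38019) = 1/23.258 = 0.04300
[CO2*] = α₀ × DIC = 0.04300 × 3.26 = 0.140 mmol/kg

[CO2*] = 0.140 mmol/kg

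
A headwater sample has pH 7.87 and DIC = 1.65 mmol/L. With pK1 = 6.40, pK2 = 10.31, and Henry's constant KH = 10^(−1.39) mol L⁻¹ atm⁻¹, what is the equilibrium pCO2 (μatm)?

α₀ = 1 / (1 + K1/[H⁺] + K1K2/[H⁺]²) = 1 / (1 + 10^+1.47 + 10^-0.97)
   = 1 / (1 + 29.512 + 0.10715) = 1/30.619 = 0.03266
[CO2*] = α₀ × DIC = 0.03266 × 1.65 = 0.05389 mmol/L
pCO2 = [CO2*]/KH = 5.389×10^-5 / 4.074×10^-2 = 1320 μatm

pCO2 = 1320 μatm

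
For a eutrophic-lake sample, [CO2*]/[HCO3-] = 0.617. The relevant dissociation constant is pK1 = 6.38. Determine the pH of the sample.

From K1 = [H⁺][HCO3-]/[CO2*]:  pH = pK1 − log₁₀([CO2*]/[HCO3-])
log₁₀(0.617) = -0.210
pH = 6.38 − (-0.210) = 6.59

pH = 6.59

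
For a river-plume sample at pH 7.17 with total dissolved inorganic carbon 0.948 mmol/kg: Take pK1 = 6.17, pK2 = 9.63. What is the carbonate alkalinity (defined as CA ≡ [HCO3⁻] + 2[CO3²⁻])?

CA = [HCO3⁻] + 2[CO3²⁻] = (α₁ + 2α₂)·DIC
At pH 7.17: [H⁺]/K1 = 10^-1.00 = 0.10000, K2/[H⁺] = 10^-2.46 = 0.0034674
α₁ = 1/(1 + 0.10000 + 0.0034674) = 1/1.1035 = 0.9062; α₂ = α₁·K2/[H⁺] = 0.003142
α₁ + 2α₂ = 0.9125
CA = 0.9125 × 0.948 = 0.865 mmol/kg

CA = 0.865 mmol/kg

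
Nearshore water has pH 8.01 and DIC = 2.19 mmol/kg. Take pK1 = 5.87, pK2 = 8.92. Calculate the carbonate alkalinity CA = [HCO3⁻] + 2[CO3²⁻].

CA = [HCO3⁻] + 2[CO3²⁻] = (α₁ + 2α₂)·DIC
At pH 8.01: [H⁺]/K1 = 10^-2.14 = 0.0072444, K2/[H⁺] = 10^-0.91 = 0.12303
α₁ = 1/(1 + 0.0072444 + 0.12303) = 1/1.1303 = 0.8847; α₂ = α₁·K2/[H⁺] = 0.1088
α₁ + 2α₂ = 1.1024
CA = 1.1024 × 2.19 = 2.41 mmol/kg

CA = 2.41 mmol/kg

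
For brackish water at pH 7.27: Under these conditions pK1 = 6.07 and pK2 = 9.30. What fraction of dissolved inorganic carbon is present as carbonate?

α₂ = 0.00870

α₂ = 1 / (1 + [H⁺]/K2 + [H⁺]²/(K1K2)) = 1 / (1 + 10^+2.03 + 10^+0.83)
   = 1 / (1 + 107.15 + 6.7608) = 1/114.91 = 0.008702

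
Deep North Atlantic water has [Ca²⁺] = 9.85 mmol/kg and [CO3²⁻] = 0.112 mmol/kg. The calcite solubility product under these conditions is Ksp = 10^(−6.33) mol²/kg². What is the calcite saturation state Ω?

Ω = 2.36

Ksp = 10^(−6.33) = 4.677×10^-7
Ω = [Ca²⁺][CO3²⁻]/Ksp = (9.85×10^-3)(0.112×10^-3) / 4.677×10^-7 = 2.36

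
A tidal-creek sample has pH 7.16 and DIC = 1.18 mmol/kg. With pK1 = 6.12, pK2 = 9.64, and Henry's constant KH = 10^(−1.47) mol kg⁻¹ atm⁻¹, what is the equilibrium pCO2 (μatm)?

pCO2 = 2900 μatm

α₀ = 1 / (1 + K1/[H⁺] + K1K2/[H⁺]²) = 1 / (1 + 10^+1.04 + 10^-1.44)
   = 1 / (1 + 10.965 + 0.036308) = 1/12.001 = 0.08333
[CO2*] = α₀ × DIC = 0.08333 × 1.18 = 0.09832 mmol/kg
pCO2 = [CO2*]/KH = 9.832×10^-5 / 3.388×10^-2 = 2900 μatm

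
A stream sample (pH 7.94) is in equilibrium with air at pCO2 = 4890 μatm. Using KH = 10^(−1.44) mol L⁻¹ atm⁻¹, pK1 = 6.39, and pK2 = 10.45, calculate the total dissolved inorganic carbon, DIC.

DIC = 6.50 mmol/L

[CO2*] = KH · pCO2 = 10^(−1.44) × 4890×10^-6 = 1.775×10^-4 mol/L
α₀ = 1/(1 + K1/[H⁺] + K1K2/[H⁺]²) = 1/(1 + 10^+1.55 + 10^-0.96) = 0.02733
DIC = [CO2*]/α₀ = 1.775×10^-4 / 0.02733 = 6.50 mmol/L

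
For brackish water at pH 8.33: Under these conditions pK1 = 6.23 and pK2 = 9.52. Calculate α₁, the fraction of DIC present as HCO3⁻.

α₁ = 0.932

α₁ = 1 / (1 + [H⁺]/K1 + K2/[H⁺]) = 1 / (1 + 10^-2.10 + 10^-1.19)
   = 1 / (1 + 0.0079433 + 0.064565) = 1/1.0725 = 0.9324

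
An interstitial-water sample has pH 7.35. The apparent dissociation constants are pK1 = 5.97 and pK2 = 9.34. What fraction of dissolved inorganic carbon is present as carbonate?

α₂ = 1 / (1 + [H⁺]/K2 + [H⁺]²/(K1K2)) = 1 / (1 + 10^+1.99 + 10^+0.61)
   = 1 / (1 + 97.724 + 4.0738) = 1/102.80 = 0.009728

α₂ = 0.00973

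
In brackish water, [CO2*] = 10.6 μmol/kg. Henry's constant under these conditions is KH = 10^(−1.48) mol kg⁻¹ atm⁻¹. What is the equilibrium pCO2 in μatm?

pCO2 = 320 μatm

KH = 10^(−1.48) = 3.311×10^-2 mol kg⁻¹ atm⁻¹
pCO2 = [CO2*]/KH = 10.6×10^-6 / 3.311×10^-2 = 3.20×10^-4 atm = 320 μatm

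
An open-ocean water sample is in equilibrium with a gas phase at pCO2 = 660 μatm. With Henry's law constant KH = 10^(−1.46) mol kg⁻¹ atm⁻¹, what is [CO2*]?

[CO2*] = 22.9 μmol/kg

KH = 10^(−1.46) = 3.467×10^-2 mol kg⁻¹ atm⁻¹
[CO2*] = KH · pCO2 = 3.467×10^-2 × 660×10^-6 atm = 2.29×10^-5 mol/kg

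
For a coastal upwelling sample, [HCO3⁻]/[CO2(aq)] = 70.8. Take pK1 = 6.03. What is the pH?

From K1 = [H⁺][HCO3⁻]/[CO2(aq)]:  pH = pK1 + log₁₀([HCO3⁻]/[CO2(aq)])
log₁₀(70.8) = +1.850
pH = 6.03 + (+1.850) = 7.88

pH = 7.88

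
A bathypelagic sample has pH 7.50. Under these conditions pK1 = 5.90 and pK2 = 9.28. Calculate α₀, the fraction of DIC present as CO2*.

α₀ = 0.0241

α₀ = 1 / (1 + K1/[H⁺] + K1K2/[H⁺]²) = 1 / (1 + 10^+1.60 + 10^-0.18)
   = 1 / (1 + 39.811 + 0.66069) = 1/41.471 = 0.02411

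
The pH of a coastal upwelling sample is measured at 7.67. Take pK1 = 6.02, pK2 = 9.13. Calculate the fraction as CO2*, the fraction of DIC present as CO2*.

α₀ = 0.0212

α₀ = 1 / (1 + K1/[H⁺] + K1K2/[H⁺]²) = 1 / (1 + 10^+1.65 + 10^+0.19)
   = 1 / (1 + 44.668 + 1.5488) = 1/47.217 = 0.02118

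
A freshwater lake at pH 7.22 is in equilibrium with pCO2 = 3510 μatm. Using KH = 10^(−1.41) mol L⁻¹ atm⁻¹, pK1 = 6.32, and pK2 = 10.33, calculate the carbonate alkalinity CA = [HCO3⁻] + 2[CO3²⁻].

[CO2*] = KH · pCO2 = 10^(−1.41) × 3510×10^-6 = 1.366×10^-4 mol/L
α₀ = 1/(1 + K1/[H⁺] + K1K2/[H⁺]²) = 1/(1 + 10^+0.90 + 10^-2.21) = 0.1117
DIC = [CO2*]/α₀ = 1.366×10^-4 / 0.1117 = 1.222 mmol/L
CA = (α₁ + 2α₂)·DIC = (0.8876 + 2×0.0006890) × 1.222 = 1.09 mmol/L

CA = 1.09 mmol/L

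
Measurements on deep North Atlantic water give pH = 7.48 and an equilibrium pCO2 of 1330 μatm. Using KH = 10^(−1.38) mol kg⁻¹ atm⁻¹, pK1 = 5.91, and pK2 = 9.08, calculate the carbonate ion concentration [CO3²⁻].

[CO3²⁻] = 0.0517 mmol/kg

[CO2*] = KH · pCO2 = 10^(−1.38) × 1330×10^-6 = 5.544×10^-5 mol/kg
α₀ = 1/(1 + K1/[H⁺] + K1K2/[H⁺]²) = 1/(1 + 10^+1.57 + 10^-0.03) = 0.02558
DIC = [CO2*]/α₀ = 5.544×10^-5 / 0.02558 = 2.167 mmol/kg
[CO3²⁻] = α₂·DIC; α₂ = 0.02388, so [CO3²⁻] = 0.02388 × 2.167 = 0.0517 mmol/kg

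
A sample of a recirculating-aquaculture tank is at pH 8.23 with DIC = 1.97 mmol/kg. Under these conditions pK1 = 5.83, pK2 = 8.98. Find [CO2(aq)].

[CO2*] = 6.64 μmol/kg

α₀ = 1 / (1 + K1/[H⁺] + K1K2/[H⁺]²) = 1 / (1 + 10^+2.40 + 10^+1.65)
   = 1 / (1 + 251.19 + 44.668) = 1/296.86 = 0.003369
[CO2*] = α₀ × DIC = 0.003369 × 1.97 = 0.00664 mmol/kg = 6.64 μmol/kg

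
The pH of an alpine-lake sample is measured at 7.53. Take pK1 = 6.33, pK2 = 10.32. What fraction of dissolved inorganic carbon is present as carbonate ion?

α₂ = 0.00152

α₂ = 1 / (1 + [H⁺]/K2 + [H⁺]²/(K1K2)) = 1 / (1 + 10^+2.79 + 10^+1.59)
   = 1 / (1 + 616.60 + 38.905) = 1/656.50 = 0.001523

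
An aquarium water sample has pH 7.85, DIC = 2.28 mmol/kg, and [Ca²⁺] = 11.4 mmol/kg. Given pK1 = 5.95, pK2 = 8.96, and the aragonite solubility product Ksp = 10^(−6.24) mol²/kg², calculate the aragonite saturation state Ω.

Ω = 3.22

α₂ = 1 / (1 + [H⁺]/K2 + [H⁺]²/(K1K2)) = 1 / (1 + 10^+1.11 + 10^-0.79)
   = 1 / (1 + 12.882 + 0.16218) = 1/14.045 = 0.07120
[CO3²⁻] = α₂ × DIC = 0.07120 × 2.28 = 0.1623 mmol/kg
Ksp = 10^(−6.24) = 5.754×10^-7
Ω = [Ca²⁺][CO3²⁻]/Ksp = (11.4×10^-3)(1.623×10^-4) / 5.754×10^-7 = 3.22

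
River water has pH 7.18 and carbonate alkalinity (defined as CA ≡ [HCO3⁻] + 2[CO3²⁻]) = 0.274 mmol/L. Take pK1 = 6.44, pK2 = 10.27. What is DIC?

CA = [HCO3⁻] + 2[CO3²⁻] = (α₁ + 2α₂)·DIC
At pH 7.18: [H⁺]/K1 = 10^-0.74 = 0.18197, K2/[H⁺] = 10^-3.09 = 0.00081283
α₁ = 1/(1 + 0.18197 + 0.00081283) = 1/1.1828 = 0.8455; α₂ = α₁·K2/[H⁺] = 0.0006872
α₁ + 2α₂ = 0.8468
DIC = CA / (α₁ + 2α₂) = 0.274 / 0.8468 = 0.324 mmol/L

DIC = 0.324 mmol/L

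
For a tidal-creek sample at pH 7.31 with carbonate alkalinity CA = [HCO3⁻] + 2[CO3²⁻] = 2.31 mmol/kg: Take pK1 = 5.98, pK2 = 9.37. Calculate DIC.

CA = [HCO3⁻] + 2[CO3²⁻] = (α₁ + 2α₂)·DIC
At pH 7.31: [H⁺]/K1 = 10^-1.33 = 0.046774, K2/[H⁺] = 10^-2.06 = 0.0087096
α₁ = 1/(1 + 0.046774 + 0.0087096) = 1/1.0555 = 0.9474; α₂ = α₁·K2/[H⁺] = 0.008252
α₁ + 2α₂ = 0.9639
DIC = CA / (α₁ + 2α₂) = 2.31 / 0.9639 = 2.40 mmol/kg

DIC = 2.40 mmol/kg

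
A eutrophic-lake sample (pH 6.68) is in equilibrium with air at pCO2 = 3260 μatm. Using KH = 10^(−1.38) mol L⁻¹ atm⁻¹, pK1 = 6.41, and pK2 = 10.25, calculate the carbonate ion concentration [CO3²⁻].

[CO2*] = KH · pCO2 = 10^(−1.38) × 3260×10^-6 = 1.359×10^-4 mol/L
α₀ = 1/(1 + K1/[H⁺] + K1K2/[H⁺]²) = 1/(1 + 10^+0.27 + 10^-3.30) = 0.3493
DIC = [CO2*]/α₀ = 1.359×10^-4 / 0.3493 = 0.3890 mmol/L
[CO3²⁻] = α₂·DIC; α₂ = 0.0001751, so [CO3²⁻] = 0.0001751 × 0.3890 = 6.81×10^-5 mmol/L = 0.0681 μmol/L

[CO3²⁻] = 0.0681 μmol/L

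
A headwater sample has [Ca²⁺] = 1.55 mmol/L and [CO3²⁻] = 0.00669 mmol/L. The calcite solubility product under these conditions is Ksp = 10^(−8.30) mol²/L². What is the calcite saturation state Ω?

Ksp = 10^(−8.30) = 5.012×10^-9
Ω = [Ca²⁺][CO3²⁻]/Ksp = (1.55×10^-3)(0.00669×10^-3) / 5.012×10^-9 = 2.07

Ω = 2.07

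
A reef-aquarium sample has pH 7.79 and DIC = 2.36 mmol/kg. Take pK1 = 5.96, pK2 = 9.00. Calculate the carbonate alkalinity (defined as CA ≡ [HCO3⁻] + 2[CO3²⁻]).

CA = 2.46 mmol/kg

CA = [HCO3⁻] + 2[CO3²⁻] = (α₁ + 2α₂)·DIC
At pH 7.79: [H⁺]/K1 = 10^-1.83 = 0.014791, K2/[H⁺] = 10^-1.21 = 0.061660
α₁ = 1/(1 + 0.014791 + 0.061660) = 1/1.0765 = 0.9290; α₂ = α₁·K2/[H⁺] = 0.05728
α₁ + 2α₂ = 1.0435
CA = 1.0435 × 2.36 = 2.46 mmol/kg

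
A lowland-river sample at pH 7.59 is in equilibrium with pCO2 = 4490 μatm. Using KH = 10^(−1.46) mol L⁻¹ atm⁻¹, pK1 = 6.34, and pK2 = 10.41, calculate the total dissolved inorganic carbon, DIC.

DIC = 2.93 mmol/L

[CO2*] = KH · pCO2 = 10^(−1.46) × 4490×10^-6 = 1.557×10^-4 mol/L
α₀ = 1/(1 + K1/[H⁺] + K1K2/[H⁺]²) = 1/(1 + 10^+1.25 + 10^-1.57) = 0.05316
DIC = [CO2*]/α₀ = 1.557×10^-4 / 0.05316 = 2.93 mmol/L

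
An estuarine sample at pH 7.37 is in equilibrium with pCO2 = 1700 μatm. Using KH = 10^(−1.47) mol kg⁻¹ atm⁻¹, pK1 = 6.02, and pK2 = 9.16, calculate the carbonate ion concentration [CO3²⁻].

[CO3²⁻] = 0.0209 mmol/kg

[CO2*] = KH · pCO2 = 10^(−1.47) × 1700×10^-6 = 5.760×10^-5 mol/kg
α₀ = 1/(1 + K1/[H⁺] + K1K2/[H⁺]²) = 1/(1 + 10^+1.35 + 10^-0.44) = 0.04210
DIC = [CO2*]/α₀ = 5.760×10^-5 / 0.04210 = 1.368 mmol/kg
[CO3²⁻] = α₂·DIC; α₂ = 0.01529, so [CO3²⁻] = 0.01529 × 1.368 = 0.0209 mmol/kg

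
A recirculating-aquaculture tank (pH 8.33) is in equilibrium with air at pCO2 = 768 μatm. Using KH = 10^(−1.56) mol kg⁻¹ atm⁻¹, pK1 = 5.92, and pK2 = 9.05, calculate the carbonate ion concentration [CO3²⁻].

[CO2*] = KH · pCO2 = 10^(−1.56) × 768×10^-6 = 2.115×10^-5 mol/kg
α₀ = 1/(1 + K1/[H⁺] + K1K2/[H⁺]²) = 1/(1 + 10^+2.41 + 10^+1.69) = 0.003257
DIC = [CO2*]/α₀ = 2.115×10^-5 / 0.003257 = 6.494 mmol/kg
[CO3²⁻] = α₂·DIC; α₂ = 0.1595, so [CO3²⁻] = 0.1595 × 6.494 = 1.04 mmol/kg

[CO3²⁻] = 1.04 mmol/kg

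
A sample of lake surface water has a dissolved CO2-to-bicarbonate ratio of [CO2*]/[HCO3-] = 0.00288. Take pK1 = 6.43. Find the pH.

From K1 = [H⁺][HCO3-]/[CO2*]:  pH = pK1 − log₁₀([CO2*]/[HCO3-])
log₁₀(0.00288) = -2.541
pH = 6.43 − (-2.541) = 8.97

pH = 8.97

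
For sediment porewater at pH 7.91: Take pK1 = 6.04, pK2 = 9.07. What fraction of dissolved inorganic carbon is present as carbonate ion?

α₂ = 0.0639

α₂ = 1 / (1 + [H⁺]/K2 + [H⁺]²/(K1K2)) = 1 / (1 + 10^+1.16 + 10^-0.71)
   = 1 / (1 + 14.454 + 0.19498) = 1/15.649 = 0.06390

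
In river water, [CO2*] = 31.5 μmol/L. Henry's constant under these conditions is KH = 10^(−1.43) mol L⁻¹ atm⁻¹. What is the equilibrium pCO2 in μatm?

KH = 10^(−1.43) = 3.715×10^-2 mol L⁻¹ atm⁻¹
pCO2 = [CO2*]/KH = 31.5×10^-6 / 3.715×10^-2 = 8.48×10^-4 atm = 848 μatm

pCO2 = 848 μatm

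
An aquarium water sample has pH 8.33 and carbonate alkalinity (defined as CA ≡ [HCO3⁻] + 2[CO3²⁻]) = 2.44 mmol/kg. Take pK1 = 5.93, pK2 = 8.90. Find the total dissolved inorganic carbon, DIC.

DIC = 2.02 mmol/kg

CA = [HCO3⁻] + 2[CO3²⁻] = (α₁ + 2α₂)·DIC
At pH 8.33: [H⁺]/K1 = 10^-2.40 = 0.0039811, K2/[H⁺] = 10^-0.57 = 0.26915
α₁ = 1/(1 + 0.0039811 + 0.26915) = 1/1.2731 = 0.7855; α₂ = α₁·K2/[H⁺] = 0.2114
α₁ + 2α₂ = 1.2083
DIC = CA / (α₁ + 2α₂) = 2.44 / 1.2083 = 2.02 mmol/kg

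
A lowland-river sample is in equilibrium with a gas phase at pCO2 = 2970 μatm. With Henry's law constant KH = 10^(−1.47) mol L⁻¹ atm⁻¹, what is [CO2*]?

KH = 10^(−1.47) = 3.388×10^-2 mol L⁻¹ atm⁻¹
[CO2*] = KH · pCO2 = 3.388×10^-2 × 2970×10^-6 atm = 1.01×10^-4 mol/L

[CO2*] = 101 μmol/L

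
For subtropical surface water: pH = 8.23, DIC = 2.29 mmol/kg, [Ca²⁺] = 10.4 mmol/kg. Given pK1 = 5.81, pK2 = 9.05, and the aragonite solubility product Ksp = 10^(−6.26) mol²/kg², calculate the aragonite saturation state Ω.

Ω = 5.68

α₂ = 1 / (1 + [H⁺]/K2 + [H⁺]²/(K1K2)) = 1 / (1 + 10^+0.82 + 10^-1.60)
   = 1 / (1 + 6.6069 + 0.025119) = 1/7.6321 = 0.1310
[CO3²⁻] = α₂ × DIC = 0.1310 × 2.29 = 0.3001 mmol/kg
Ksp = 10^(−6.26) = 5.495×10^-7
Ω = [Ca²⁺][CO3²⁻]/Ksp = (10.4×10^-3)(3.001×10^-4) / 5.495×10^-7 = 5.68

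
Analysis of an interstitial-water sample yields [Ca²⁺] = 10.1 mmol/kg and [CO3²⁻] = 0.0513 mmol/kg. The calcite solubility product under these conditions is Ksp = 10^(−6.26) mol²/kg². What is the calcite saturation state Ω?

Ω = 0.943

Ksp = 10^(−6.26) = 5.495×10^-7
Ω = [Ca²⁺][CO3²⁻]/Ksp = (10.1×10^-3)(0.0513×10^-3) / 5.495×10^-7 = 0.943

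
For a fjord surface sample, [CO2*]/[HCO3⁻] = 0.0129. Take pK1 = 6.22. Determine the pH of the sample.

pH = 8.11

From K1 = [H⁺][HCO3⁻]/[CO2*]:  pH = pK1 − log₁₀([CO2*]/[HCO3⁻])
log₁₀(0.0129) = -1.889
pH = 6.22 − (-1.889) = 8.11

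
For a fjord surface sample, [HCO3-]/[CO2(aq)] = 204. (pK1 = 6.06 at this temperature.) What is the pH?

From K1 = [H⁺][HCO3-]/[CO2(aq)]:  pH = pK1 + log₁₀([HCO3-]/[CO2(aq)])
log₁₀(204) = +2.310
pH = 6.06 + (+2.310) = 8.37

pH = 8.37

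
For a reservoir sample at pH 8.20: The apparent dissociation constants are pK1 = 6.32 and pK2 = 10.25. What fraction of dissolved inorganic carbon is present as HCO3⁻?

α₁ = 1 / (1 + [H⁺]/K1 + K2/[H⁺]) = 1 / (1 + 10^-1.88 + 10^-2.05)
   = 1 / (1 + 0.013183 + 0.0089125) = 1/1.0221 = 0.9784

α₁ = 0.978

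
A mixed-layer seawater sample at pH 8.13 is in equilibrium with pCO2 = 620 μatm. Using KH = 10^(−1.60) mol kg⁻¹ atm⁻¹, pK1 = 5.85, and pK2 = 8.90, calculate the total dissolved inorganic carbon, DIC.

[CO2*] = KH · pCO2 = 10^(−1.60) × 620×10^-6 = 1.557×10^-5 mol/kg
α₀ = 1/(1 + K1/[H⁺] + K1K2/[H⁺]²) = 1/(1 + 10^+2.28 + 10^+1.51) = 0.004466
DIC = [CO2*]/α₀ = 1.557×10^-5 / 0.004466 = 3.49 mmol/kg

DIC = 3.49 mmol/kg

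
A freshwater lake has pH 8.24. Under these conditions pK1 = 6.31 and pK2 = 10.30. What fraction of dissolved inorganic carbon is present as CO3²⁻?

α₂ = 1 / (1 + [H⁺]/K2 + [H⁺]²/(K1K2)) = 1 / (1 + 10^+2.06 + 10^+0.13)
   = 1 / (1 + 114.82 + 1.3490) = 1/117.16 = 0.008535

α₂ = 0.00854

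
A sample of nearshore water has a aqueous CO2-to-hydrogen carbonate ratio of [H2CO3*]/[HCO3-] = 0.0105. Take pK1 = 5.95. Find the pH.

pH = 7.93

From K1 = [H⁺][HCO3-]/[H2CO3*]:  pH = pK1 − log₁₀([H2CO3*]/[HCO3-])
log₁₀(0.0105) = -1.979
pH = 5.95 − (-1.979) = 7.93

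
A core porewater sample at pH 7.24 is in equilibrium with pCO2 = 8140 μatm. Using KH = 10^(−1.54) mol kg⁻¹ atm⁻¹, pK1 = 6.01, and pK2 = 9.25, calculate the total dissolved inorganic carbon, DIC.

[CO2*] = KH · pCO2 = 10^(−1.54) × 8140×10^-6 = 2.348×10^-4 mol/kg
α₀ = 1/(1 + K1/[H⁺] + K1K2/[H⁺]²) = 1/(1 + 10^+1.23 + 10^-0.78) = 0.05510
DIC = [CO2*]/α₀ = 2.348×10^-4 / 0.05510 = 4.26 mmol/kg

DIC = 4.26 mmol/kg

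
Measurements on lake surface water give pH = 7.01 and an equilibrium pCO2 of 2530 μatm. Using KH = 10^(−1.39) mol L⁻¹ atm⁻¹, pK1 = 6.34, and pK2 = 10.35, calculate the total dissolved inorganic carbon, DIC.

[CO2*] = KH · pCO2 = 10^(−1.39) × 2530×10^-6 = 1.031×10^-4 mol/L
α₀ = 1/(1 + K1/[H⁺] + K1K2/[H⁺]²) = 1/(1 + 10^+0.67 + 10^-2.67) = 0.1761
DIC = [CO2*]/α₀ = 1.031×10^-4 / 0.1761 = 0.585 mmol/L

DIC = 0.585 mmol/L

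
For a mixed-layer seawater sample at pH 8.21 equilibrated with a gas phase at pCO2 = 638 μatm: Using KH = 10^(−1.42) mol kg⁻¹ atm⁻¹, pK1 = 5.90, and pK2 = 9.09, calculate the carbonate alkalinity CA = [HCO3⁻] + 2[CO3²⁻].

[CO2*] = KH · pCO2 = 10^(−1.42) × 638×10^-6 = 2.426×10^-5 mol/kg
α₀ = 1/(1 + K1/[H⁺] + K1K2/[H⁺]²) = 1/(1 + 10^+2.31 + 10^+1.43) = 0.004309
DIC = [CO2*]/α₀ = 2.426×10^-5 / 0.004309 = 5.630 mmol/kg
CA = (α₁ + 2α₂)·DIC = (0.8797 + 2×0.1160) × 5.630 = 6.26 mmol/kg

CA = 6.26 mmol/kg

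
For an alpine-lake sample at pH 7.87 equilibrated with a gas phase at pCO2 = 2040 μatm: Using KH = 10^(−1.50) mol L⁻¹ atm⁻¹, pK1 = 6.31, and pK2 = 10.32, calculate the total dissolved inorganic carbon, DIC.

DIC = 2.42 mmol/L

[CO2*] = KH · pCO2 = 10^(−1.50) × 2040×10^-6 = 6.451×10^-5 mol/L
α₀ = 1/(1 + K1/[H⁺] + K1K2/[H⁺]²) = 1/(1 + 10^+1.56 + 10^-0.89) = 0.02671
DIC = [CO2*]/α₀ = 6.451×10^-5 / 0.02671 = 2.42 mmol/L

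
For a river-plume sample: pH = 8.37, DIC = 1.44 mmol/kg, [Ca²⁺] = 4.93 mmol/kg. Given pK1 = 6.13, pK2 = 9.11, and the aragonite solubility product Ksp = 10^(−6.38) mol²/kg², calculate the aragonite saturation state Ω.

α₂ = 1 / (1 + [H⁺]/K2 + [H⁺]²/(K1K2)) = 1 / (1 + 10^+0.74 + 10^-1.50)
   = 1 / (1 + 5.4954 + 0.031623) = 1/6.5270 = 0.1532
[CO3²⁻] = α₂ × DIC = 0.1532 × 1.44 = 0.2206 mmol/kg
Ksp = 10^(−6.38) = 4.169×10^-7
Ω = [Ca²⁺][CO3²⁻]/Ksp = (4.93×10^-3)(2.206×10^-4) / 4.169×10^-7 = 2.61

Ω = 2.61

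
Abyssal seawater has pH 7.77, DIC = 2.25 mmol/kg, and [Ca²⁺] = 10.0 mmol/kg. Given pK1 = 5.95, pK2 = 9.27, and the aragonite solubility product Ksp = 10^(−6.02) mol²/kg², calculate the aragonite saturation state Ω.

Ω = 0.712

α₂ = 1 / (1 + [H⁺]/K2 + [H⁺]²/(K1K2)) = 1 / (1 + 10^+1.50 + 10^-0.32)
   = 1 / (1 + 31.623 + 0.47863) = 1/33.101 = 0.03021
[CO3²⁻] = α₂ × DIC = 0.03021 × 2.25 = 0.06797 mmol/kg
Ksp = 10^(−6.02) = 9.550×10^-7
Ω = [Ca²⁺][CO3²⁻]/Ksp = (10.0×10^-3)(6.797×10^-5) / 9.550×10^-7 = 0.712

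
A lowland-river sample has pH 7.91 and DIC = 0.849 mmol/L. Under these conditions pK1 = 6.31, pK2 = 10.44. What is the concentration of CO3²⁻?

α₂ = 1 / (1 + [H⁺]/K2 + [H⁺]²/(K1K2)) = 1 / (1 + 10^+2.53 + 10^+0.93)
   = 1 / (1 + 338.84 + 8.5114) = 1/348.36 = 0.002871
[CO3²⁻] = α₂ × DIC = 0.002871 × 0.849 = 0.00244 mmol/L = 2.44 μmol/L

[CO3²⁻] = 2.44 μmol/L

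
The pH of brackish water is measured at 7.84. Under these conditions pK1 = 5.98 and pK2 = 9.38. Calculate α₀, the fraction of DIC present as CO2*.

α₀ = 1 / (1 + K1/[H⁺] + K1K2/[H⁺]²) = 1 / (1 + 10^+1.86 + 10^+0.32)
   = 1 / (1 + 72.444 + 2.0893) = 1/75.533 = 0.01324

α₀ = 0.0132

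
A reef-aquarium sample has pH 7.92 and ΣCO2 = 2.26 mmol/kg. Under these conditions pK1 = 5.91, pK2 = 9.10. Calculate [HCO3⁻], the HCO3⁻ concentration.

[HCO3⁻] = 2.10 mmol/kg

α₁ = 1 / (1 + [H⁺]/K1 + K2/[H⁺]) = 1 / (1 + 10^-2.01 + 10^-1.18)
   = 1 / (1 + 0.0097724 + 0.066069) = 1/1.0758 = 0.9295
[HCO3⁻] = α₁ × DIC = 0.9295 × 2.26 = 2.10 mmol/kg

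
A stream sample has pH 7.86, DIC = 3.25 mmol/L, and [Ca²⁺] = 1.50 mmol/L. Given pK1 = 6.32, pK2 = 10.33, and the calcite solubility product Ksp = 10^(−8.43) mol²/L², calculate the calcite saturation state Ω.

α₂ = 1 / (1 + [H⁺]/K2 + [H⁺]²/(K1K2)) = 1 / (1 + 10^+2.47 + 10^+0.93)
   = 1 / (1 + 295.12 + 8.5114) = 1/304.63 = 0.003283
[CO3²⁻] = α₂ × DIC = 0.003283 × 3.25 = 0.01067 mmol/L = 10.67 μmol/L
Ksp = 10^(−8.43) = 3.715×10^-9
Ω = [Ca²⁺][CO3²⁻]/Ksp = (1.50×10^-3)(1.067×10^-5) / 3.715×10^-9 = 4.31

Ω = 4.31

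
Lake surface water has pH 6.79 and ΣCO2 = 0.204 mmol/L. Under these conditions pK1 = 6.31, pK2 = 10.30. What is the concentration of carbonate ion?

[CO3²⁻] = 0.0473 μmol/L

α₂ = 1 / (1 + [H⁺]/K2 + [H⁺]²/(K1K2)) = 1 / (1 + 10^+3.51 + 10^+3.03)
   = 1 / (1 + 3235.9 + 1071.5) = 1/4308.5 = 0.0002321
[CO3²⁻] = α₂ × DIC = 0.0002321 × 0.204 = 4.73×10^-5 mmol/L = 0.0473 μmol/L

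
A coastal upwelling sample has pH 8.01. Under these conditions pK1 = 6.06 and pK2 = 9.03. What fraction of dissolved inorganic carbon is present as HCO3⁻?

α₁ = 1 / (1 + [H⁺]/K1 + K2/[H⁺]) = 1 / (1 + 10^-1.95 + 10^-1.02)
   = 1 / (1 + 0.011220 + 0.095499) = 1/1.1067 = 0.9036

α₁ = 0.904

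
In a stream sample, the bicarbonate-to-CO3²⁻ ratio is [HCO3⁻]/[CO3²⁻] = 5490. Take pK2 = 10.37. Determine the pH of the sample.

From K2 = [H⁺][CO3²⁻]/[HCO3⁻]:  pH = pK2 − log₁₀([HCO3⁻]/[CO3²⁻])
log₁₀(5490) = +3.740
pH = 10.37 − (+3.740) = 6.63

pH = 6.63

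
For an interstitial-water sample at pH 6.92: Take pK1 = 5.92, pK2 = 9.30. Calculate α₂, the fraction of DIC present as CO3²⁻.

α₂ = 0.00378

α₂ = 1 / (1 + [H⁺]/K2 + [H⁺]²/(K1K2)) = 1 / (1 + 10^+2.38 + 10^+1.38)
   = 1 / (1 + 239.88 + 23.988) = 1/264.87 = 0.003775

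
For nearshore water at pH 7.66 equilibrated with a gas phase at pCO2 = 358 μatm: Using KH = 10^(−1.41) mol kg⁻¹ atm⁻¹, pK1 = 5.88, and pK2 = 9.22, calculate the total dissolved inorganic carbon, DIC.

[CO2*] = KH · pCO2 = 10^(−1.41) × 358×10^-6 = 1.393×10^-5 mol/kg
α₀ = 1/(1 + K1/[H⁺] + K1K2/[H⁺]²) = 1/(1 + 10^+1.78 + 10^+0.22) = 0.01589
DIC = [CO2*]/α₀ = 1.393×10^-5 / 0.01589 = 0.876 mmol/kg

DIC = 0.876 mmol/kg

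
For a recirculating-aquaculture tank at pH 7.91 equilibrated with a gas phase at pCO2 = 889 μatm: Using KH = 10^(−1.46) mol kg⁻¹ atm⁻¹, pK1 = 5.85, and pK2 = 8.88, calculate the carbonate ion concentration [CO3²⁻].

[CO2*] = KH · pCO2 = 10^(−1.46) × 889×10^-6 = 3.082×10^-5 mol/kg
α₀ = 1/(1 + K1/[H⁺] + K1K2/[H⁺]²) = 1/(1 + 10^+2.06 + 10^+1.09) = 0.007805
DIC = [CO2*]/α₀ = 3.082×10^-5 / 0.007805 = 3.949 mmol/kg
[CO3²⁻] = α₂·DIC; α₂ = 0.09603, so [CO3²⁻] = 0.09603 × 3.949 = 0.379 mmol/kg

[CO3²⁻] = 0.379 mmol/kg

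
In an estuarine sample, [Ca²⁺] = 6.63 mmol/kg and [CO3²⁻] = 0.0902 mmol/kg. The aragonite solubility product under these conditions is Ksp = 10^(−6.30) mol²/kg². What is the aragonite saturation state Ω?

Ω = 1.19

Ksp = 10^(−6.30) = 5.012×10^-7
Ω = [Ca²⁺][CO3²⁻]/Ksp = (6.63×10^-3)(0.0902×10^-3) / 5.012×10^-7 = 1.19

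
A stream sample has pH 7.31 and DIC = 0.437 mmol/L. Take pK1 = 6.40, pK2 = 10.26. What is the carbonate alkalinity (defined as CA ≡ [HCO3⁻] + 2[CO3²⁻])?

CA = 0.390 mmol/L

CA = [HCO3⁻] + 2[CO3²⁻] = (α₁ + 2α₂)·DIC
At pH 7.31: [H⁺]/K1 = 10^-0.91 = 0.12303, K2/[H⁺] = 10^-2.95 = 0.0011220
α₁ = 1/(1 + 0.12303 + 0.0011220) = 1/1.1241 = 0.8896; α₂ = α₁·K2/[H⁺] = 0.0009981
α₁ + 2α₂ = 0.8916
CA = 0.8916 × 0.437 = 0.390 mmol/L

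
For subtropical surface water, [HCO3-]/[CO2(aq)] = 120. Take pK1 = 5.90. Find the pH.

From K1 = [H⁺][HCO3-]/[CO2(aq)]:  pH = pK1 + log₁₀([HCO3-]/[CO2(aq)])
log₁₀(120) = +2.079
pH = 5.90 + (+2.079) = 7.98

pH = 7.98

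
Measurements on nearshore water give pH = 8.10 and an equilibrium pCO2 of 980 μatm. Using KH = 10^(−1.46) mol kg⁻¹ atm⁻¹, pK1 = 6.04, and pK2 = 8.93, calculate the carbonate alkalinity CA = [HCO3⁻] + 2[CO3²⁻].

CA = 5.06 mmol/kg

[CO2*] = KH · pCO2 = 10^(−1.46) × 980×10^-6 = 3.398×10^-5 mol/kg
α₀ = 1/(1 + K1/[H⁺] + K1K2/[H⁺]²) = 1/(1 + 10^+2.06 + 10^+1.23) = 0.007530
DIC = [CO2*]/α₀ = 3.398×10^-5 / 0.007530 = 4.512 mmol/kg
CA = (α₁ + 2α₂)·DIC = (0.8646 + 2×0.1279) × 4.512 = 5.06 mmol/kg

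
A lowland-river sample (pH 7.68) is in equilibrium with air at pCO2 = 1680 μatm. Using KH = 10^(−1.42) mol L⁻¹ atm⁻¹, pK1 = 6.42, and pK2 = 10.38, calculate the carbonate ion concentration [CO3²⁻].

[CO3²⁻] = 2.32 μmol/L

[CO2*] = KH · pCO2 = 10^(−1.42) × 1680×10^-6 = 6.387×10^-5 mol/L
α₀ = 1/(1 + K1/[H⁺] + K1K2/[H⁺]²) = 1/(1 + 10^+1.26 + 10^-1.44) = 0.05199
DIC = [CO2*]/α₀ = 6.387×10^-5 / 0.05199 = 1.228 mmol/L
[CO3²⁻] = α₂·DIC; α₂ = 0.001888, so [CO3²⁻] = 0.001888 × 1.228 = 0.00232 mmol/L = 2.32 μmol/L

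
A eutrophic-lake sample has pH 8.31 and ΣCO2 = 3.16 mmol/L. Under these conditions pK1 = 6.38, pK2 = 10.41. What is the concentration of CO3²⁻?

α₂ = 1 / (1 + [H⁺]/K2 + [H⁺]²/(K1K2)) = 1 / (1 + 10^+2.10 + 10^+0.17)
   = 1 / (1 + 125.89 + 1.4791) = 1/128.37 = 0.007790
[CO3²⁻] = α₂ × DIC = 0.007790 × 3.16 = 0.0246 mmol/L

[CO3²⁻] = 0.0246 mmol/L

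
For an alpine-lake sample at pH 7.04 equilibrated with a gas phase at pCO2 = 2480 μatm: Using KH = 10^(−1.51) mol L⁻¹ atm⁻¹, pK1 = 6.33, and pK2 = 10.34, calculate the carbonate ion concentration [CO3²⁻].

[CO3²⁻] = 0.197 μmol/L

[CO2*] = KH · pCO2 = 10^(−1.51) × 2480×10^-6 = 7.664×10^-5 mol/L
α₀ = 1/(1 + K1/[H⁺] + K1K2/[H⁺]²) = 1/(1 + 10^+0.71 + 10^-2.59) = 0.1631
DIC = [CO2*]/α₀ = 7.664×10^-5 / 0.1631 = 0.4699 mmol/L
[CO3²⁻] = α₂·DIC; α₂ = 0.0004192, so [CO3²⁻] = 0.0004192 × 0.4699 = 0.000197 mmol/L = 0.197 μmol/L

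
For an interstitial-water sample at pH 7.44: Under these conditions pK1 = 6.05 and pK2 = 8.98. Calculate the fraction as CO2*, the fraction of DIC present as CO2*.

α₀ = 0.0381

α₀ = 1 / (1 + K1/[H⁺] + K1K2/[H⁺]²) = 1 / (1 + 10^+1.39 + 10^-0.15)
   = 1 / (1 + 24.547 + 0.70795) = 1/26.255 = 0.03809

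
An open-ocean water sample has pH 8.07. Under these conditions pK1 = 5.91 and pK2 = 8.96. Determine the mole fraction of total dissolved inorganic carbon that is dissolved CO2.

α₀ = 1 / (1 + K1/[H⁺] + K1K2/[H⁺]²) = 1 / (1 + 10^+2.16 + 10^+1.27)
   = 1 / (1 + 144.54 + 18.621) = 1/164.16 = 0.006091

α₀ = 0.00609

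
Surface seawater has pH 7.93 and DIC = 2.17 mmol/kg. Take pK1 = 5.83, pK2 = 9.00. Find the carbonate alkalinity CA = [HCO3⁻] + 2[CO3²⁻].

CA = [HCO3⁻] + 2[CO3²⁻] = (α₁ + 2α₂)·DIC
At pH 7.93: [H⁺]/K1 = 10^-2.10 = 0.0079433, K2/[H⁺] = 10^-1.07 = 0.085114
α₁ = 1/(1 + 0.0079433 + 0.085114) = 1/1.0931 = 0.9149; α₂ = α₁·K2/[H⁺] = 0.07787
α₁ + 2α₂ = 1.0706
CA = 1.0706 × 2.17 = 2.32 mmol/kg

CA = 2.32 mmol/kg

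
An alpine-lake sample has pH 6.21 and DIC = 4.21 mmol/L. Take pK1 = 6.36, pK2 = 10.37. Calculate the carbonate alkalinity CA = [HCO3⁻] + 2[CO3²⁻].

CA = 1.75 mmol/L

CA = [HCO3⁻] + 2[CO3²⁻] = (α₁ + 2α₂)·DIC
At pH 6.21: [H⁺]/K1 = 10^0.15 = 1.4125, K2/[H⁺] = 10^-4.16 = 6.9183×10^-5
α₁ = 1/(1 + 1.4125 + 6.9183×10^-5) = 1/2.4126 = 0.4145; α₂ = α₁·K2/[H⁺] = 2.868×10^-5
α₁ + 2α₂ = 0.4145
CA = 0.4145 × 4.21 = 1.75 mmol/L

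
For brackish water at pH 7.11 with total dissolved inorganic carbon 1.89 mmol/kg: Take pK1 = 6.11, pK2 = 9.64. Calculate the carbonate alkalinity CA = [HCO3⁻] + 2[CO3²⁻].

CA = [HCO3⁻] + 2[CO3²⁻] = (α₁ + 2α₂)·DIC
At pH 7.11: [H⁺]/K1 = 10^-1.00 = 0.10000, K2/[H⁺] = 10^-2.53 = 0.0029512
α₁ = 1/(1 + 0.10000 + 0.0029512) = 1/1.1030 = 0.9067; α₂ = α₁·K2/[H⁺] = 0.002676
α₁ + 2α₂ = 0.9120
CA = 0.9120 × 1.89 = 1.72 mmol/kg

CA = 1.72 mmol/kg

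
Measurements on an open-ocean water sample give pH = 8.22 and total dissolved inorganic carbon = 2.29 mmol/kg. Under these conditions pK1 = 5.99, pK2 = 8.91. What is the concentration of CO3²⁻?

[CO3²⁻] = 0.386 mmol/kg

α₂ = 1 / (1 + [H⁺]/K2 + [H⁺]²/(K1K2)) = 1 / (1 + 10^+0.69 + 10^-1.54)
   = 1 / (1 + 4.8978 + 0.028840) = 1/5.9266 = 0.1687
[CO3²⁻] = α₂ × DIC = 0.1687 × 2.29 = 0.386 mmol/kg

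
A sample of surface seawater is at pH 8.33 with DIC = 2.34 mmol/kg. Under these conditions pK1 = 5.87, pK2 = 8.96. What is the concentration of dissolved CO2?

[CO2*] = 6.55 μmol/kg

α₀ = 1 / (1 + K1/[H⁺] + K1K2/[H⁺]²) = 1 / (1 + 10^+2.46 + 10^+1.83)
   = 1 / (1 + 288.40 + 67.608) = 1/357.01 = 0.002801
[CO2*] = α₀ × DIC = 0.002801 × 2.34 = 0.00655 mmol/kg = 6.55 μmol/kg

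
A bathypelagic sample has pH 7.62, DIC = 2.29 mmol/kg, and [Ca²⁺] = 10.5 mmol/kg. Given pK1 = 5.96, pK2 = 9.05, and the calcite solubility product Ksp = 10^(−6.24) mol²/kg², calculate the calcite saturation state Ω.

Ω = 1.47

α₂ = 1 / (1 + [H⁺]/K2 + [H⁺]²/(K1K2)) = 1 / (1 + 10^+1.43 + 10^-0.23)
   = 1 / (1 + 26.915 + 0.58884) = 1/28.504 = 0.03508
[CO3²⁻] = α₂ × DIC = 0.03508 × 2.29 = 0.08034 mmol/kg
Ksp = 10^(−6.24) = 5.754×10^-7
Ω = [Ca²⁺][CO3²⁻]/Ksp = (10.5×10^-3)(8.034×10^-5) / 5.754×10^-7 = 1.47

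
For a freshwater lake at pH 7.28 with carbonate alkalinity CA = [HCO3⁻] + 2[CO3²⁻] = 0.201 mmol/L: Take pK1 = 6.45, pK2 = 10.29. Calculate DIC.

DIC = 0.230 mmol/L

CA = [HCO3⁻] + 2[CO3²⁻] = (α₁ + 2α₂)·DIC
At pH 7.28: [H⁺]/K1 = 10^-0.83 = 0.14791, K2/[H⁺] = 10^-3.01 = 0.00097724
α₁ = 1/(1 + 0.14791 + 0.00097724) = 1/1.1489 = 0.8704; α₂ = α₁·K2/[H⁺] = 0.0008506
α₁ + 2α₂ = 0.8721
DIC = CA / (α₁ + 2α₂) = 0.201 / 0.8721 = 0.230 mmol/L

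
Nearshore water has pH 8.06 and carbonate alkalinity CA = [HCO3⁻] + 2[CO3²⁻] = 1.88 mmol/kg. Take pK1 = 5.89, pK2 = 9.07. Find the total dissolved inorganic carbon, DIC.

DIC = 1.74 mmol/kg

CA = [HCO3⁻] + 2[CO3²⁻] = (α₁ + 2α₂)·DIC
At pH 8.06: [H⁺]/K1 = 10^-2.17 = 0.0067608, K2/[H⁺] = 10^-1.01 = 0.097724
α₁ = 1/(1 + 0.0067608 + 0.097724) = 1/1.1045 = 0.9054; α₂ = α₁·K2/[H⁺] = 0.08848
α₁ + 2α₂ = 1.0824
DIC = CA / (α₁ + 2α₂) = 1.88 / 1.0824 = 1.74 mmol/kg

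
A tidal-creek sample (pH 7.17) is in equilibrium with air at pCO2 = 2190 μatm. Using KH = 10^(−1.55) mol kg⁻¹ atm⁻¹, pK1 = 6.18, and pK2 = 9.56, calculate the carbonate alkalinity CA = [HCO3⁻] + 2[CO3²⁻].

[CO2*] = KH · pCO2 = 10^(−1.55) × 2190×10^-6 = 6.172×10^-5 mol/kg
α₀ = 1/(1 + K1/[H⁺] + K1K2/[H⁺]²) = 1/(1 + 10^+0.99 + 10^-1.40) = 0.09249
DIC = [CO2*]/α₀ = 6.172×10^-5 / 0.09249 = 0.6674 mmol/kg
CA = (α₁ + 2α₂)·DIC = (0.9038 + 2×0.003682) × 0.6674 = 0.608 mmol/kg

CA = 0.608 mmol/kg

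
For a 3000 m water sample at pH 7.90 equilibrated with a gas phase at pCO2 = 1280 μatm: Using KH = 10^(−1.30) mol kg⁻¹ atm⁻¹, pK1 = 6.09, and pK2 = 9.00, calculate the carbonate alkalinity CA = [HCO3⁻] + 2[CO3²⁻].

[CO2*] = KH · pCO2 = 10^(−1.30) × 1280×10^-6 = 6.415×10^-5 mol/kg
α₀ = 1/(1 + K1/[H⁺] + K1K2/[H⁺]²) = 1/(1 + 10^+1.81 + 10^+0.71) = 0.01415
DIC = [CO2*]/α₀ = 6.415×10^-5 / 0.01415 = 4.535 mmol/kg
CA = (α₁ + 2α₂)·DIC = (0.9133 + 2×0.07255) × 4.535 = 4.80 mmol/kg

CA = 4.80 mmol/kg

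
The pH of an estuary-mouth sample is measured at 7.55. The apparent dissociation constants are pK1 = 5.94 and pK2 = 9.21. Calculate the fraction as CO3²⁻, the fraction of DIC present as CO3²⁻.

α₂ = 1 / (1 + [H⁺]/K2 + [H⁺]²/(K1K2)) = 1 / (1 + 10^+1.66 + 10^+0.05)
   = 1 / (1 + 45.709 + 1.1220) = 1/47.831 = 0.02091

α₂ = 0.0209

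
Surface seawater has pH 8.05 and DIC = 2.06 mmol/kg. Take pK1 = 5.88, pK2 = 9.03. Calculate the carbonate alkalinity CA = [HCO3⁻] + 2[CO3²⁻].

CA = [HCO3⁻] + 2[CO3²⁻] = (α₁ + 2α₂)·DIC
At pH 8.05: [H⁺]/K1 = 10^-2.17 = 0.0067608, K2/[H⁺] = 10^-0.98 = 0.10471
α₁ = 1/(1 + 0.0067608 + 0.10471) = 1/1.1115 = 0.8997; α₂ = α₁·K2/[H⁺] = 0.09421
α₁ + 2α₂ = 1.0881
CA = 1.0881 × 2.06 = 2.24 mmol/kg

CA = 2.24 mmol/kg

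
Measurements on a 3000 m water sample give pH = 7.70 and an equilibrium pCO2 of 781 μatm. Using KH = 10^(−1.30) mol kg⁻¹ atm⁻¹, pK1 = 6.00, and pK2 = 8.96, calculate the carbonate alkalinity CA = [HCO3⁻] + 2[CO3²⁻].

CA = 2.18 mmol/kg

[CO2*] = KH · pCO2 = 10^(−1.30) × 781×10^-6 = 3.914×10^-5 mol/kg
α₀ = 1/(1 + K1/[H⁺] + K1K2/[H⁺]²) = 1/(1 + 10^+1.70 + 10^+0.44) = 0.01856
DIC = [CO2*]/α₀ = 3.914×10^-5 / 0.01856 = 2.109 mmol/kg
CA = (α₁ + 2α₂)·DIC = (0.9303 + 2×0.05112) × 2.109 = 2.18 mmol/kg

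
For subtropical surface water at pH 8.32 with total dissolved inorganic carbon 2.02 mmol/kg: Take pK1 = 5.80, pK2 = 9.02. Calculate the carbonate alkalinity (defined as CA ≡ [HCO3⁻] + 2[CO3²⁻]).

CA = 2.35 mmol/kg

CA = [HCO3⁻] + 2[CO3²⁻] = (α₁ + 2α₂)·DIC
At pH 8.32: [H⁺]/K1 = 10^-2.52 = 0.0030200, K2/[H⁺] = 10^-0.70 = 0.19953
α₁ = 1/(1 + 0.0030200 + 0.19953) = 1/1.2025 = 0.8316; α₂ = α₁·K2/[H⁺] = 0.1659
α₁ + 2α₂ = 1.1634
CA = 1.1634 × 2.02 = 2.35 mmol/kg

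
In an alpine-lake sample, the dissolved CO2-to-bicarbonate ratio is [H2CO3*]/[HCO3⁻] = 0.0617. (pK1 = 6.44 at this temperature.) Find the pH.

From K1 = [H⁺][HCO3⁻]/[H2CO3*]:  pH = pK1 − log₁₀([H2CO3*]/[HCO3⁻])
log₁₀(0.0617) = -1.210
pH = 6.44 − (-1.210) = 7.65

pH = 7.65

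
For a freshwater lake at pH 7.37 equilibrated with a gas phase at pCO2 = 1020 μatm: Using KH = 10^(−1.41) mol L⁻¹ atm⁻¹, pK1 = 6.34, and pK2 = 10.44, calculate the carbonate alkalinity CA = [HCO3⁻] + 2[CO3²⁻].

[CO2*] = KH · pCO2 = 10^(−1.41) × 1020×10^-6 = 3.968×10^-5 mol/L
α₀ = 1/(1 + K1/[H⁺] + K1K2/[H⁺]²) = 1/(1 + 10^+1.03 + 10^-2.04) = 0.08529
DIC = [CO2*]/α₀ = 3.968×10^-5 / 0.08529 = 0.4653 mmol/L
CA = (α₁ + 2α₂)·DIC = (0.9139 + 2×0.0007779) × 0.4653 = 0.426 mmol/L

CA = 0.426 mmol/L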